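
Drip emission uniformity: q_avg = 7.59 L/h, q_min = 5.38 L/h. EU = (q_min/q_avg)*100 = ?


EU = (q_min/q_avg)*100 = (5.38/7.59)*100 = 70.8827%

70.8827 %


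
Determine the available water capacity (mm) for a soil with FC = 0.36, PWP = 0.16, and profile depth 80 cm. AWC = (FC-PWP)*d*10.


AWC = (FC - PWP) * d * 10
AWC = (0.36 - 0.16) * 80 * 10
AWC = 0.2000 * 80 * 10

160.0000 mm


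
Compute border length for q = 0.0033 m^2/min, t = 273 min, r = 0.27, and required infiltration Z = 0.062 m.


L = q*t/((1+r)*Z)
L = 0.0033*273/((1+0.27)*0.062)
L = 0.9009/0.07874

11.4415 m


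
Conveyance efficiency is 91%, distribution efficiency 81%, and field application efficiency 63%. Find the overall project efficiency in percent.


Ec = 0.91, Eb = 0.81, Ea = 0.63
E = 0.91 * 0.81 * 0.63 * 100 = 46.4373%

46.4373 %


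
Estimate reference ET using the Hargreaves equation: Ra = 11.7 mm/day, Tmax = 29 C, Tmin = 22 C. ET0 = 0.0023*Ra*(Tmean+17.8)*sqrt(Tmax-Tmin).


Tmean = (Tmax + Tmin)/2 = (29 + 22)/2 = 25.5
ET0 = 0.0023 * 11.7 * (25.5 + 17.8) * sqrt(29 - 22)
ET0 = 0.0023 * 11.7 * 43.3 * 2.645751

3.0828 mm/day


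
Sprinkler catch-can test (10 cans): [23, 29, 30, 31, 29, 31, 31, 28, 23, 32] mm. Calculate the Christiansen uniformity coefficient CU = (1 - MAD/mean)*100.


mean = 28.700000 mm
MAD = 2.420000 mm
CU = (1 - 2.420000/28.700000)*100

91.5679 %


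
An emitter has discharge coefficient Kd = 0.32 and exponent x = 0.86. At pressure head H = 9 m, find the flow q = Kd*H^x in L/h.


q = Kd * H^x = 0.32 * 9^0.86 = 0.32 * 6.616808

2.1174 L/h


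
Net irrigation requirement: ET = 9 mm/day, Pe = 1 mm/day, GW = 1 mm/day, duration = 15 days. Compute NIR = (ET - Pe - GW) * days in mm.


Daily deficit = ET - Pe - GW = 9 - 1 - 1 = 7 mm/day
NIR = 7 * 15 = 105 mm

105.0000 mm


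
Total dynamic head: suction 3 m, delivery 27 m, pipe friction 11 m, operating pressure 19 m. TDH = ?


TDH = Hs + Hd + hf + Hp = 3 + 27 + 11 + 19 = 60

60 m


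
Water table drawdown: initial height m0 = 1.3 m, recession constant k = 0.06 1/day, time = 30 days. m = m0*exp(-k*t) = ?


m = m0 * exp(-k*t)
m = 1.3 * exp(-0.06 * 30)
m = 1.3 * exp(-1.8000)

0.2149 m


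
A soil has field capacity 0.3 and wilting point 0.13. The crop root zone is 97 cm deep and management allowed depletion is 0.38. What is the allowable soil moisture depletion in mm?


SMD = (FC - PWP) * d * MAD * 10
SMD = (0.3 - 0.13) * 97 * 0.38 * 10
SMD = 0.1700 * 97 * 0.38 * 10

62.6620 mm


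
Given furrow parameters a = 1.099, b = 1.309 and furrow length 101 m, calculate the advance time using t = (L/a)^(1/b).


t = (L/a)^(1/b)
t = (101/1.099)^(1/1.309)
t = 91.901729^(1/1.309)

31.6130 min


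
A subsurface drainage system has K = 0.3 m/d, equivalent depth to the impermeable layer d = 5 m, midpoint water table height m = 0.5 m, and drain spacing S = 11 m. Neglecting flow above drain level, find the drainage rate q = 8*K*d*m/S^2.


q = 8*K*d*m/S^2
q = 8*0.3*5*0.5/11^2
q = 6.0000 / 121

0.0496 m/d


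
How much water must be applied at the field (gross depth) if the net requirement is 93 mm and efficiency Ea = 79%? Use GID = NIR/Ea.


Ea = 79% = 0.79
GID = NIR / Ea = 93 / 0.79 = 117.7215 mm

117.7215 mm


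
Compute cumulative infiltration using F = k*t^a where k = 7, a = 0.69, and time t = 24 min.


F = k * t^a = 7 * 24^0.69
F = 7 * 8.960779

62.7255 mm


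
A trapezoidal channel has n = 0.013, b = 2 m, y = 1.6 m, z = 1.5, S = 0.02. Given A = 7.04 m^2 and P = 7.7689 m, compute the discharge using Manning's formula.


R = A/P = 7.04/7.7689 = 0.906177
Q = (1/0.013) * 7.04 * 0.906177^(2/3) * 0.02^0.5

71.7166 m^3/s


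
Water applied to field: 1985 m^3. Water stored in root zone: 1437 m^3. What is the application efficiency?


Ea = V_root / V_field * 100 = 1437 / 1985 * 100 = 72.3929%

72.3929 %


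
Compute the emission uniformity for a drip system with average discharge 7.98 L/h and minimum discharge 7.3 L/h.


EU = (q_min/q_avg)*100 = (7.3/7.98)*100 = 91.4787%

91.4787 %


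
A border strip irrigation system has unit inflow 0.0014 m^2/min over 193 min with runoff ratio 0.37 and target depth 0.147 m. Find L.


L = q*t/((1+r)*Z)
L = 0.0014*193/((1+0.37)*0.147)
L = 0.2702/0.20139

1.3417 m


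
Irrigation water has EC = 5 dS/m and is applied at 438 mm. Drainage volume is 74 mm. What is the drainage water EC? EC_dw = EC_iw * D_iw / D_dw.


EC_dw = EC_iw * D_iw / D_dw
EC_dw = 5 * 438 / 74
EC_dw = 2190 / 74

29.5946 dS/m


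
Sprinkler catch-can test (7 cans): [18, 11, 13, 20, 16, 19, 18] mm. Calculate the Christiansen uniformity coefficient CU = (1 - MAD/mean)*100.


mean = 16.428571 mm
MAD = 2.653061 mm
CU = (1 - 2.653061/16.428571)*100

83.8509 %


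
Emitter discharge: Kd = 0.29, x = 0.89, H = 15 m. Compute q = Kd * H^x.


q = Kd * H^x = 0.29 * 15^0.89 = 0.29 * 11.135795

3.2294 L/h


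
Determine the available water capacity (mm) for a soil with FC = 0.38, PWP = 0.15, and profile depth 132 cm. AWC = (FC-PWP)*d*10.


AWC = (FC - PWP) * d * 10
AWC = (0.38 - 0.15) * 132 * 10
AWC = 0.2300 * 132 * 10

303.6000 mm


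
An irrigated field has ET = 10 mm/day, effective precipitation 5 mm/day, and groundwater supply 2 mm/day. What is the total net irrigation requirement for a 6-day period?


Daily deficit = ET - Pe - GW = 10 - 5 - 2 = 3 mm/day
NIR = 3 * 6 = 18 mm

18.0000 mm


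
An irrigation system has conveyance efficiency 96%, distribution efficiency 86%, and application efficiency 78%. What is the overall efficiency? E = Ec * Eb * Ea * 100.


Ec = 0.96, Eb = 0.86, Ea = 0.78
E = 0.96 * 0.86 * 0.78 * 100 = 64.3968%

64.3968 %


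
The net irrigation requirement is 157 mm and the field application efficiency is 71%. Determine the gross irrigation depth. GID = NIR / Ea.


Ea = 71% = 0.71
GID = NIR / Ea = 157 / 0.71 = 221.1268 mm

221.1268 mm


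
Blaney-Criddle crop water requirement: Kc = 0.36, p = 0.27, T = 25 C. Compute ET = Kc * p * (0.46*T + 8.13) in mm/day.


ET = Kc * p * (0.46*T + 8.13)
ET = 0.36 * 0.27 * (0.46*25 + 8.13)
ET = 0.36 * 0.27 * 19.6300

1.9080 mm/day


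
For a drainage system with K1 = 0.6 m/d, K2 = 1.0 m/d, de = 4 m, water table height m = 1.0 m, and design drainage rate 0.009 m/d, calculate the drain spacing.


S^2 = 8*K2*de*m/q + 4*K1*m^2/q
S^2 = 8*1.0*4*1.0/0.009 + 4*0.6*1.0^2/0.009
S = sqrt(3822.2222)

61.8241 m


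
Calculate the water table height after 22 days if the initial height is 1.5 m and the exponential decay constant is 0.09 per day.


m = m0 * exp(-k*t)
m = 1.5 * exp(-0.09 * 22)
m = 1.5 * exp(-1.9800)

0.2071 m


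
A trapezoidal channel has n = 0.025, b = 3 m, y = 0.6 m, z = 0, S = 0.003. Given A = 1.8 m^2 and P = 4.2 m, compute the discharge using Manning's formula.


R = A/P = 1.8/4.2 = 0.428571
Q = (1/0.025) * 1.8 * 0.428571^(2/3) * 0.003^0.5

2.2417 m^3/s


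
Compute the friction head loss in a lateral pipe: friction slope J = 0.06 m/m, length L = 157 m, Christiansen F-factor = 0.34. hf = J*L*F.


hf = J * L * F = 0.06 * 157 * 0.34 = 3.2028 m

3.2028 m


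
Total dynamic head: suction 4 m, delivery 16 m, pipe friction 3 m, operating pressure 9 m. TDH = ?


TDH = Hs + Hd + hf + Hp = 4 + 16 + 3 + 9 = 32

32 m


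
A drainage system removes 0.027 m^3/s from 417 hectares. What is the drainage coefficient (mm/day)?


DC = Q * 86400 / (A * 10000) * 1000
DC = 0.027 * 86400 / (417 * 10000) * 1000
DC = 2332800.0000 / 4170000

0.5594 mm/day


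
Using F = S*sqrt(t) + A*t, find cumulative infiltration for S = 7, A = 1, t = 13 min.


F = S*sqrt(t) + A*t
F = 7*sqrt(13) + 1*13
F = 7*3.605551 + 13

38.2389 mm


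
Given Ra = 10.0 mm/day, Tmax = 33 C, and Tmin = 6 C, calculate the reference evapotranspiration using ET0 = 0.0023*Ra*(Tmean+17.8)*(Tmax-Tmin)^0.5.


Tmean = (Tmax + Tmin)/2 = (33 + 6)/2 = 19.5
ET0 = 0.0023 * 10.0 * (19.5 + 17.8) * sqrt(33 - 6)
ET0 = 0.0023 * 10.0 * 37.3 * 5.196152

4.4578 mm/day


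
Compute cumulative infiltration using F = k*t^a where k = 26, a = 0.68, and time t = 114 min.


F = k * t^a = 26 * 114^0.68
F = 26 * 25.043516

651.1314 mm


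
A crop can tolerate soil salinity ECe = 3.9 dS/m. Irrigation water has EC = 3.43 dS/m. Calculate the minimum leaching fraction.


LR = ECiw / (5*ECe - ECiw)
LR = 3.43 / (5*3.9 - 3.43)
LR = 3.43 / 16.0700

0.2134


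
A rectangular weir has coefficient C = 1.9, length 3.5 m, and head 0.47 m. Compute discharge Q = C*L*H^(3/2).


Q = C * L * H^(3/2) = 1.9 * 3.5 * 0.47^1.5 = 1.9 * 3.5 * 0.322216

2.1427 m^3/s


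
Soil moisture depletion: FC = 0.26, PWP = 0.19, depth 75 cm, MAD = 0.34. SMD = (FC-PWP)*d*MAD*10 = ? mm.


SMD = (FC - PWP) * d * MAD * 10
SMD = (0.26 - 0.19) * 75 * 0.34 * 10
SMD = 0.0700 * 75 * 0.34 * 10

17.8500 mm


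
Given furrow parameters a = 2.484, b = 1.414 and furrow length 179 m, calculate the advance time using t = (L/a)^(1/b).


t = (L/a)^(1/b)
t = (179/2.484)^(1/1.414)
t = 72.061192^(1/1.414)

20.5964 min


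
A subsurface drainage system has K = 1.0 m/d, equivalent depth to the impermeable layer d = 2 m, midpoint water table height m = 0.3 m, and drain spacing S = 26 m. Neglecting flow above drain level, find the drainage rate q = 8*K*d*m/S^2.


q = 8*K*d*m/S^2
q = 8*1.0*2*0.3/26^2
q = 4.8000 / 676

0.0071 m/d


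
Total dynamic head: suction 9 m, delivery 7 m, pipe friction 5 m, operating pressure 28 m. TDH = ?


TDH = Hs + Hd + hf + Hp = 9 + 7 + 5 + 28 = 49

49 m


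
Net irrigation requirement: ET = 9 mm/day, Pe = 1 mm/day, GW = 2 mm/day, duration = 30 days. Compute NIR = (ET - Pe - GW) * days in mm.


Daily deficit = ET - Pe - GW = 9 - 1 - 2 = 6 mm/day
NIR = 6 * 30 = 180 mm

180.0000 mm


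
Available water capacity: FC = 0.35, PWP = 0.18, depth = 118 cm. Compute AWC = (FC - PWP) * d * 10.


AWC = (FC - PWP) * d * 10
AWC = (0.35 - 0.18) * 118 * 10
AWC = 0.1700 * 118 * 10

200.6000 mm


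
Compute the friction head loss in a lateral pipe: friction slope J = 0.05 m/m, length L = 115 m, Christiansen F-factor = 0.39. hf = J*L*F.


hf = J * L * F = 0.05 * 115 * 0.39 = 2.2425 m

2.2425 m


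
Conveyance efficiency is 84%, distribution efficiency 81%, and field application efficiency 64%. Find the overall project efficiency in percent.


Ec = 0.84, Eb = 0.81, Ea = 0.64
E = 0.84 * 0.81 * 0.64 * 100 = 43.5456%

43.5456 %


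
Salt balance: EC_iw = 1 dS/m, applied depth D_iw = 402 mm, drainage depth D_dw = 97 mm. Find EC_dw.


EC_dw = EC_iw * D_iw / D_dw
EC_dw = 1 * 402 / 97
EC_dw = 402 / 97

4.1443 dS/m


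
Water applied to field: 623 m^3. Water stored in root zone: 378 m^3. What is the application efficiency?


Ea = V_root / V_field * 100 = 378 / 623 * 100 = 60.6742%

60.6742 %


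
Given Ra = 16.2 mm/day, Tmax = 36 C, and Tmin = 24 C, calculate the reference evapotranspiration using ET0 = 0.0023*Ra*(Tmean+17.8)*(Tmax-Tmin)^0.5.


Tmean = (Tmax + Tmin)/2 = (36 + 24)/2 = 30.0
ET0 = 0.0023 * 16.2 * (30.0 + 17.8) * sqrt(36 - 24)
ET0 = 0.0023 * 16.2 * 47.8 * 3.464102

6.1697 mm/day


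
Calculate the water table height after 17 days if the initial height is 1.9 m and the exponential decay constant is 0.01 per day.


m = m0 * exp(-k*t)
m = 1.9 * exp(-0.01 * 17)
m = 1.9 * exp(-0.1700)

1.6030 m


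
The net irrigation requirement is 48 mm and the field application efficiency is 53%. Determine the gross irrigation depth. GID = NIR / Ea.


Ea = 53% = 0.53
GID = NIR / Ea = 48 / 0.53 = 90.5660 mm

90.5660 mm


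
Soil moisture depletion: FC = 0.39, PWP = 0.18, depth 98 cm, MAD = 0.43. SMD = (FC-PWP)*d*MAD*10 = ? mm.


SMD = (FC - PWP) * d * MAD * 10
SMD = (0.39 - 0.18) * 98 * 0.43 * 10
SMD = 0.2100 * 98 * 0.43 * 10

88.4940 mm


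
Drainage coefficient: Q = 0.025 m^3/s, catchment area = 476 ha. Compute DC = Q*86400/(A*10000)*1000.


DC = Q * 86400 / (A * 10000) * 1000
DC = 0.025 * 86400 / (476 * 10000) * 1000
DC = 2160000.0000 / 4760000

0.4538 mm/day


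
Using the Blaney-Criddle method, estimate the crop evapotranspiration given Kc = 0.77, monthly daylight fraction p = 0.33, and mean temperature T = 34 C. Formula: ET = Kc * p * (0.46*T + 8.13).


ET = Kc * p * (0.46*T + 8.13)
ET = 0.77 * 0.33 * (0.46*34 + 8.13)
ET = 0.77 * 0.33 * 23.7700

6.0400 mm/day


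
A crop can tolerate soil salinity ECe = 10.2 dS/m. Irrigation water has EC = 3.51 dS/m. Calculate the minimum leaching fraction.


LR = ECiw / (5*ECe - ECiw)
LR = 3.51 / (5*10.2 - 3.51)
LR = 3.51 / 47.4900

0.0739


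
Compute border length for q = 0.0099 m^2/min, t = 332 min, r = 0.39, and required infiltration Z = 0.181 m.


L = q*t/((1+r)*Z)
L = 0.0099*332/((1+0.39)*0.181)
L = 3.2868/0.25159

13.0641 m


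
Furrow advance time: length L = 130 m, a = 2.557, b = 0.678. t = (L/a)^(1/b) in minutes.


t = (L/a)^(1/b)
t = (130/2.557)^(1/0.678)
t = 50.840829^(1/0.678)

328.5018 min


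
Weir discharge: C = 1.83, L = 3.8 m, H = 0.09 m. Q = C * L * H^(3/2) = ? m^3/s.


Q = C * L * H^(3/2) = 1.83 * 3.8 * 0.09^1.5 = 1.83 * 3.8 * 0.027000

0.1878 m^3/s


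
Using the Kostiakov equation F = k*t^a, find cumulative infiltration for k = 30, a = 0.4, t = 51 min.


F = k * t^a = 30 * 51^0.4
F = 30 * 4.819789

144.5937 mm


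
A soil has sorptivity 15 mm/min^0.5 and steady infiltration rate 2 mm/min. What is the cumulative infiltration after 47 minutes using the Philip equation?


F = S*sqrt(t) + A*t
F = 15*sqrt(47) + 2*47
F = 15*6.855655 + 94

196.8348 mm


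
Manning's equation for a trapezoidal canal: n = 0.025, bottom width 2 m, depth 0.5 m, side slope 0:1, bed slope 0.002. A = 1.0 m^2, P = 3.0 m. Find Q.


R = A/P = 1.0/3.0 = 0.333333
Q = (1/0.025) * 1.0 * 0.333333^(2/3) * 0.002^0.5

0.8600 m^3/s


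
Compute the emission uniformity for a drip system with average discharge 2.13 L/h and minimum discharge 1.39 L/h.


EU = (q_min/q_avg)*100 = (1.39/2.13)*100 = 65.2582%

65.2582 %


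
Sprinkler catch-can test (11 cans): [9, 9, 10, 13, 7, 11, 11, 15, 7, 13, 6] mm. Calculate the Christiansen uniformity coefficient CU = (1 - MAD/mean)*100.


mean = 10.090909 mm
MAD = 2.280992 mm
CU = (1 - 2.280992/10.090909)*100

77.3956 %


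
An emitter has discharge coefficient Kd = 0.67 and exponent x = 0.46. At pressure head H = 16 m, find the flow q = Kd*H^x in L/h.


q = Kd * H^x = 0.67 * 16^0.46 = 0.67 * 3.580100

2.3987 L/h


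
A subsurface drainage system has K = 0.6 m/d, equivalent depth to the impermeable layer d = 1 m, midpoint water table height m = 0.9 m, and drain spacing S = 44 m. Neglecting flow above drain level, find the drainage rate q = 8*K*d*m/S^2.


q = 8*K*d*m/S^2
q = 8*0.6*1*0.9/44^2
q = 4.3200 / 1936

0.0022 m/d


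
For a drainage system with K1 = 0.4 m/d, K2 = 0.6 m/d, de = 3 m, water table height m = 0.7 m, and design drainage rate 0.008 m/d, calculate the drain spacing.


S^2 = 8*K2*de*m/q + 4*K1*m^2/q
S^2 = 8*0.6*3*0.7/0.008 + 4*0.4*0.7^2/0.008
S = sqrt(1358.0000)

36.8511 m


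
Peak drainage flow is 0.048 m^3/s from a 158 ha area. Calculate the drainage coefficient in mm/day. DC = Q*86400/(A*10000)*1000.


DC = Q * 86400 / (A * 10000) * 1000
DC = 0.048 * 86400 / (158 * 10000) * 1000
DC = 4147200.0000 / 1580000

2.6248 mm/day


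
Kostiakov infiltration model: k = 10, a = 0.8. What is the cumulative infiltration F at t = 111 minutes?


F = k * t^a = 10 * 111^0.8
F = 10 * 43.277123

432.7712 mm


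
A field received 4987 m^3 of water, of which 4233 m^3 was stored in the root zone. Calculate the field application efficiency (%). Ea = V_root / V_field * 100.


Ea = V_root / V_field * 100 = 4233 / 4987 * 100 = 84.8807%

84.8807 %


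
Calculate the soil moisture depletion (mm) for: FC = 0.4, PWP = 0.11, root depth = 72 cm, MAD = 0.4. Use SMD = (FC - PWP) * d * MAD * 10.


SMD = (FC - PWP) * d * MAD * 10
SMD = (0.4 - 0.11) * 72 * 0.4 * 10
SMD = 0.2900 * 72 * 0.4 * 10

83.5200 mm


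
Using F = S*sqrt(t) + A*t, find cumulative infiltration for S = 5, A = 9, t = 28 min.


F = S*sqrt(t) + A*t
F = 5*sqrt(28) + 9*28
F = 5*5.291503 + 252

278.4575 mm


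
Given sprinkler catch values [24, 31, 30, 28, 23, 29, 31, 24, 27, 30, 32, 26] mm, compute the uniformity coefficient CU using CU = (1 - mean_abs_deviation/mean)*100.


mean = 27.916667 mm
MAD = 2.597222 mm
CU = (1 - 2.597222/27.916667)*100

90.6965 %


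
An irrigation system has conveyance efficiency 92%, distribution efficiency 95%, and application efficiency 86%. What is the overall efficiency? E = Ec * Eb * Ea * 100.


Ec = 0.92, Eb = 0.95, Ea = 0.86
E = 0.92 * 0.95 * 0.86 * 100 = 75.1640%

75.1640 %


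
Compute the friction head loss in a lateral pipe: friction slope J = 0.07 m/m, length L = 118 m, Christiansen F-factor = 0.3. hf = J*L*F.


hf = J * L * F = 0.07 * 118 * 0.3 = 2.4780 m

2.4780 m


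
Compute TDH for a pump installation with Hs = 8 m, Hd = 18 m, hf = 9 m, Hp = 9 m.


TDH = Hs + Hd + hf + Hp = 8 + 18 + 9 + 9 = 44

44 m


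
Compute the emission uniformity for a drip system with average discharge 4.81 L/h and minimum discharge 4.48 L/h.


EU = (q_min/q_avg)*100 = (4.48/4.81)*100 = 93.1393%

93.1393 %


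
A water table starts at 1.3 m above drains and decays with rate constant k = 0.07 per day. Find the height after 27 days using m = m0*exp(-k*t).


m = m0 * exp(-k*t)
m = 1.3 * exp(-0.07 * 27)
m = 1.3 * exp(-1.8900)

0.1964 m


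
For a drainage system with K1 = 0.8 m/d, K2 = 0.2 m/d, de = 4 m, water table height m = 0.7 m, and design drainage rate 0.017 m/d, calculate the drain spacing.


S^2 = 8*K2*de*m/q + 4*K1*m^2/q
S^2 = 8*0.2*4*0.7/0.017 + 4*0.8*0.7^2/0.017
S = sqrt(355.7647)

18.8617 m


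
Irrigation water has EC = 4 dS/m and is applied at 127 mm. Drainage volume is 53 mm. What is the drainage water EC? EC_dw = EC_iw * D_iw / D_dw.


EC_dw = EC_iw * D_iw / D_dw
EC_dw = 4 * 127 / 53
EC_dw = 508 / 53

9.5849 dS/m


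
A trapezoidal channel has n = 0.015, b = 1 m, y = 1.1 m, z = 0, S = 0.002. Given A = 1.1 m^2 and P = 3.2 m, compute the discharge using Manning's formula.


R = A/P = 1.1/3.2 = 0.343750
Q = (1/0.015) * 1.1 * 0.343750^(2/3) * 0.002^0.5

1.6093 m^3/s


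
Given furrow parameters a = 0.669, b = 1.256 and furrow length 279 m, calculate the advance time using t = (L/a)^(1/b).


t = (L/a)^(1/b)
t = (279/0.669)^(1/1.256)
t = 417.040359^(1/1.256)

121.9352 min


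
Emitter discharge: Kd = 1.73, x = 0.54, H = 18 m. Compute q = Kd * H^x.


q = Kd * H^x = 1.73 * 18^0.54 = 1.73 * 4.762633

8.2394 L/h


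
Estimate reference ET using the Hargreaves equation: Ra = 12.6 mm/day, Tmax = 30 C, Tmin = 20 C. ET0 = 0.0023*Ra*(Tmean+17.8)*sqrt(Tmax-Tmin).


Tmean = (Tmax + Tmin)/2 = (30 + 20)/2 = 25.0
ET0 = 0.0023 * 12.6 * (25.0 + 17.8) * sqrt(30 - 20)
ET0 = 0.0023 * 12.6 * 42.8 * 3.162278

3.9223 mm/day


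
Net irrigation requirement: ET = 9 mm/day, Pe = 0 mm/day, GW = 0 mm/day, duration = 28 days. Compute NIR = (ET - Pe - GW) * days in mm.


Daily deficit = ET - Pe - GW = 9 - 0 - 0 = 9 mm/day
NIR = 9 * 28 = 252 mm

252.0000 mm


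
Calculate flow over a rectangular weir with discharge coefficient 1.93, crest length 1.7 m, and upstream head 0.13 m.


Q = C * L * H^(3/2) = 1.93 * 1.7 * 0.13^1.5 = 1.93 * 1.7 * 0.046872

0.1538 m^3/s


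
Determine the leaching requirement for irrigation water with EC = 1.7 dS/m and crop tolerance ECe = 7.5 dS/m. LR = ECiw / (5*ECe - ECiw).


LR = ECiw / (5*ECe - ECiw)
LR = 1.7 / (5*7.5 - 1.7)
LR = 1.7 / 35.8000

0.0475


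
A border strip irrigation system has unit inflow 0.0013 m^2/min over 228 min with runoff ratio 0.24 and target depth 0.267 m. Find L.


L = q*t/((1+r)*Z)
L = 0.0013*228/((1+0.24)*0.267)
L = 0.2964/0.33108

0.8953 m


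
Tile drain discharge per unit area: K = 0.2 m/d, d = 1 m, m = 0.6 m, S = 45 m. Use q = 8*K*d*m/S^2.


q = 8*K*d*m/S^2
q = 8*0.2*1*0.6/45^2
q = 0.9600 / 2025

4.7407e-04 m/d


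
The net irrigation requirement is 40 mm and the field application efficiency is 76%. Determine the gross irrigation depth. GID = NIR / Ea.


Ea = 76% = 0.76
GID = NIR / Ea = 40 / 0.76 = 52.6316 mm

52.6316 mm


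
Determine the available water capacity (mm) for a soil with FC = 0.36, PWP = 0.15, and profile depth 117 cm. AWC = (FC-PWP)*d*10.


AWC = (FC - PWP) * d * 10
AWC = (0.36 - 0.15) * 117 * 10
AWC = 0.2100 * 117 * 10

245.7000 mm


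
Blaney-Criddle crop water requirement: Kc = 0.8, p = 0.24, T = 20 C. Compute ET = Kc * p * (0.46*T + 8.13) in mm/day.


ET = Kc * p * (0.46*T + 8.13)
ET = 0.8 * 0.24 * (0.46*20 + 8.13)
ET = 0.8 * 0.24 * 17.3300

3.3274 mm/day


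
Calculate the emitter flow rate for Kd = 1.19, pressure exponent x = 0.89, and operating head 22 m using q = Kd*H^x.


q = Kd * H^x = 1.19 * 22^0.89 = 1.19 * 15.658717

18.6339 L/h


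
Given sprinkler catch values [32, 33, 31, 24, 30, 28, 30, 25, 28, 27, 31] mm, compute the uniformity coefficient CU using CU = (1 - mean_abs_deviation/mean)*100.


mean = 29.000000 mm
MAD = 2.363636 mm
CU = (1 - 2.363636/29.000000)*100

91.8495 %


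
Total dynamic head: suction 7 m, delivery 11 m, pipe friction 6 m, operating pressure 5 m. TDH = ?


TDH = Hs + Hd + hf + Hp = 7 + 11 + 6 + 5 = 29

29 m


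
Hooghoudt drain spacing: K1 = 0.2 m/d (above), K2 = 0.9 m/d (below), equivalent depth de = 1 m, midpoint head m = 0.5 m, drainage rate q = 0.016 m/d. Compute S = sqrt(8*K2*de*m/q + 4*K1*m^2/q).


S^2 = 8*K2*de*m/q + 4*K1*m^2/q
S^2 = 8*0.9*1*0.5/0.016 + 4*0.2*0.5^2/0.016
S = sqrt(237.5000)

15.4110 m


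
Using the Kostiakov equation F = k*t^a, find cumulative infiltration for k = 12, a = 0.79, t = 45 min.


F = k * t^a = 12 * 45^0.79
F = 12 * 20.231957

242.7835 mm


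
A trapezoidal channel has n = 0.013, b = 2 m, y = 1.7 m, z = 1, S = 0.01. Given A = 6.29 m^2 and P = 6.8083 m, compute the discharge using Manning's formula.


R = A/P = 6.29/6.8083 = 0.923872
Q = (1/0.013) * 6.29 * 0.923872^(2/3) * 0.01^0.5

45.8967 m^3/s


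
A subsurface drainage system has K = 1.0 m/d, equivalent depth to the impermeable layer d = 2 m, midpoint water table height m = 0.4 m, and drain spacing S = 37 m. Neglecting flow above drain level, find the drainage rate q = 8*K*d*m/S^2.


q = 8*K*d*m/S^2
q = 8*1.0*2*0.4/37^2
q = 6.4000 / 1369

0.0047 m/d


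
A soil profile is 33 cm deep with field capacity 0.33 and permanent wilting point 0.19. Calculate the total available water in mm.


AWC = (FC - PWP) * d * 10
AWC = (0.33 - 0.19) * 33 * 10
AWC = 0.1400 * 33 * 10

46.2000 mm


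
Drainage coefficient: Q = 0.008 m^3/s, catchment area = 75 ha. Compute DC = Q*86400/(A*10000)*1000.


DC = Q * 86400 / (A * 10000) * 1000
DC = 0.008 * 86400 / (75 * 10000) * 1000
DC = 691200.0000 / 750000

0.9216 mm/day


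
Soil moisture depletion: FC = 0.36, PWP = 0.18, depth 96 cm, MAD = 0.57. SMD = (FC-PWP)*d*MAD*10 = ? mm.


SMD = (FC - PWP) * d * MAD * 10
SMD = (0.36 - 0.18) * 96 * 0.57 * 10
SMD = 0.1800 * 96 * 0.57 * 10

98.4960 mm


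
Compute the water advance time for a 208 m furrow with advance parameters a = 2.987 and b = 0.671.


t = (L/a)^(1/b)
t = (208/2.987)^(1/0.671)
t = 69.635085^(1/0.671)

557.6871 min


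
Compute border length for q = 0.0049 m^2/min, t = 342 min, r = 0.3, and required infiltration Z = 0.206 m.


L = q*t/((1+r)*Z)
L = 0.0049*342/((1+0.3)*0.206)
L = 1.6758/0.2678

6.2577 m


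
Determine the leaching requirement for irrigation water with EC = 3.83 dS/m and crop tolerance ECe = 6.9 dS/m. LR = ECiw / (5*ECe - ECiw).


LR = ECiw / (5*ECe - ECiw)
LR = 3.83 / (5*6.9 - 3.83)
LR = 3.83 / 30.6700

0.1249


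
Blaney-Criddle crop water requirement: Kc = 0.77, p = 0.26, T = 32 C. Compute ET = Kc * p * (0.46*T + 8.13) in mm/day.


ET = Kc * p * (0.46*T + 8.13)
ET = 0.77 * 0.26 * (0.46*32 + 8.13)
ET = 0.77 * 0.26 * 22.8500

4.5746 mm/day


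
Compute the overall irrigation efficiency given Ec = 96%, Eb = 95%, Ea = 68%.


Ec = 0.96, Eb = 0.95, Ea = 0.68
E = 0.96 * 0.95 * 0.68 * 100 = 62.0160%

62.0160 %


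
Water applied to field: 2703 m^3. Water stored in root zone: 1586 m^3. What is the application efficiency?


Ea = V_root / V_field * 100 = 1586 / 2703 * 100 = 58.6755%

58.6755 %


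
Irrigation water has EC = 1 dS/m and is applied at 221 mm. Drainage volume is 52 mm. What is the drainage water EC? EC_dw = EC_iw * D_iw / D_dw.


EC_dw = EC_iw * D_iw / D_dw
EC_dw = 1 * 221 / 52
EC_dw = 221 / 52

4.2500 dS/m


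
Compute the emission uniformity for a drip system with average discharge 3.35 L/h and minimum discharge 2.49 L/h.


EU = (q_min/q_avg)*100 = (2.49/3.35)*100 = 74.3284%

74.3284 %


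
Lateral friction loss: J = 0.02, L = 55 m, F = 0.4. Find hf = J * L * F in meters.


hf = J * L * F = 0.02 * 55 * 0.4 = 0.4400 m

0.4400 m


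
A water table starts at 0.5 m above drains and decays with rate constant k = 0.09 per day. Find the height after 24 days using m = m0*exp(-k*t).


m = m0 * exp(-k*t)
m = 0.5 * exp(-0.09 * 24)
m = 0.5 * exp(-2.1600)

0.0577 m


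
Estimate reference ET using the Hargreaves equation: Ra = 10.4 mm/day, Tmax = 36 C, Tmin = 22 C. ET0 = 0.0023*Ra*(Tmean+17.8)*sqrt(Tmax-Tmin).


Tmean = (Tmax + Tmin)/2 = (36 + 22)/2 = 29.0
ET0 = 0.0023 * 10.4 * (29.0 + 17.8) * sqrt(36 - 22)
ET0 = 0.0023 * 10.4 * 46.8 * 3.741657

4.1886 mm/day


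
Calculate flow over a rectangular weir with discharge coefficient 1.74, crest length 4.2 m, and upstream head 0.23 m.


Q = C * L * H^(3/2) = 1.74 * 4.2 * 0.23^1.5 = 1.74 * 4.2 * 0.110304

0.8061 m^3/s


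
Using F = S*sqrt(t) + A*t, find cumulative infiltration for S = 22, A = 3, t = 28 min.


F = S*sqrt(t) + A*t
F = 22*sqrt(28) + 3*28
F = 22*5.291503 + 84

200.4131 mm


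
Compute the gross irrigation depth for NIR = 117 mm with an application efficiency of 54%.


Ea = 54% = 0.54
GID = NIR / Ea = 117 / 0.54 = 216.6667 mm

216.6667 mm


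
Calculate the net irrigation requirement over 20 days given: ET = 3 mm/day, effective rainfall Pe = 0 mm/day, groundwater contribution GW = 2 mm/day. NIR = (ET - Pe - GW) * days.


Daily deficit = ET - Pe - GW = 3 - 0 - 2 = 1 mm/day
NIR = 1 * 20 = 20 mm

20.0000 mm


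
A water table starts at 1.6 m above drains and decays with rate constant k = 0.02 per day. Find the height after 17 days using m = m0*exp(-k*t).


m = m0 * exp(-k*t)
m = 1.6 * exp(-0.02 * 17)
m = 1.6 * exp(-0.3400)

1.1388 m


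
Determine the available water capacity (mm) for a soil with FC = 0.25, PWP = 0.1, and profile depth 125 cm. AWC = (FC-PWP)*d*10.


AWC = (FC - PWP) * d * 10
AWC = (0.25 - 0.1) * 125 * 10
AWC = 0.1500 * 125 * 10

187.5000 mm


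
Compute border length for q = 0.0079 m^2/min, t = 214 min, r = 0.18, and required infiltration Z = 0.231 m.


L = q*t/((1+r)*Z)
L = 0.0079*214/((1+0.18)*0.231)
L = 1.6906/0.27258

6.2022 m


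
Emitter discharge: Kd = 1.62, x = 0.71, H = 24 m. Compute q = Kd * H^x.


q = Kd * H^x = 1.62 * 24^0.71 = 1.62 * 9.548826

15.4691 L/h


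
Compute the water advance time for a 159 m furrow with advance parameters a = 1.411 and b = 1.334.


t = (L/a)^(1/b)
t = (159/1.411)^(1/1.334)
t = 112.686038^(1/1.334)

34.5250 min


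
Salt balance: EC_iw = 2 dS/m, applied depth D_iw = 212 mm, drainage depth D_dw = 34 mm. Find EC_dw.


EC_dw = EC_iw * D_iw / D_dw
EC_dw = 2 * 212 / 34
EC_dw = 424 / 34

12.4706 dS/m


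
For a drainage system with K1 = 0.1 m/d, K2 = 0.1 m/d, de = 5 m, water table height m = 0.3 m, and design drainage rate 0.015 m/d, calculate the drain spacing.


S^2 = 8*K2*de*m/q + 4*K1*m^2/q
S^2 = 8*0.1*5*0.3/0.015 + 4*0.1*0.3^2/0.015
S = sqrt(82.4000)

9.0774 m


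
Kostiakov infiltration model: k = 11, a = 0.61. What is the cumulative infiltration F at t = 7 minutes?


F = k * t^a = 11 * 7^0.61
F = 11 * 3.277252

36.0498 mm


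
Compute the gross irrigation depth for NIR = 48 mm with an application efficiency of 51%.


Ea = 51% = 0.51
GID = NIR / Ea = 48 / 0.51 = 94.1176 mm

94.1176 mm


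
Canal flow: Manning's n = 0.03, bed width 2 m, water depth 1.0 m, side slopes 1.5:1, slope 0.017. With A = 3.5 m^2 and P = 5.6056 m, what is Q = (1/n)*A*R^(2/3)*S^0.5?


R = A/P = 3.5/5.6056 = 0.624376
Q = (1/0.03) * 3.5 * 0.624376^(2/3) * 0.017^0.5

11.1123 m^3/s


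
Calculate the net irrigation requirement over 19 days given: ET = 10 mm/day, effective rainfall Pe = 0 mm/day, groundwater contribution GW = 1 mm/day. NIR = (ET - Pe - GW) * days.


Daily deficit = ET - Pe - GW = 10 - 0 - 1 = 9 mm/day
NIR = 9 * 19 = 171 mm

171.0000 mm


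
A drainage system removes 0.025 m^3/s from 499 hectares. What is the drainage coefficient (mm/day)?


DC = Q * 86400 / (A * 10000) * 1000
DC = 0.025 * 86400 / (499 * 10000) * 1000
DC = 2160000.0000 / 4990000

0.4329 mm/day


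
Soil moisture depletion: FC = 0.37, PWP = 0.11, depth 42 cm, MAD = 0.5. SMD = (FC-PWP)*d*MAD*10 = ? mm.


SMD = (FC - PWP) * d * MAD * 10
SMD = (0.37 - 0.11) * 42 * 0.5 * 10
SMD = 0.2600 * 42 * 0.5 * 10

54.6000 mm


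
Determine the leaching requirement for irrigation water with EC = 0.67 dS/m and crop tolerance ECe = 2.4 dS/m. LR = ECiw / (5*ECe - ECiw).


LR = ECiw / (5*ECe - ECiw)
LR = 0.67 / (5*2.4 - 0.67)
LR = 0.67 / 11.3300

0.0591


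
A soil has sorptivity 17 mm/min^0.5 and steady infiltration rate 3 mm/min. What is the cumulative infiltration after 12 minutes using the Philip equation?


F = S*sqrt(t) + A*t
F = 17*sqrt(12) + 3*12
F = 17*3.464102 + 36

94.8897 mm


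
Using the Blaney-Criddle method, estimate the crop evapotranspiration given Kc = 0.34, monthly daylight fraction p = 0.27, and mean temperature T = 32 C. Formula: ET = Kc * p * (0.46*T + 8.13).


ET = Kc * p * (0.46*T + 8.13)
ET = 0.34 * 0.27 * (0.46*32 + 8.13)
ET = 0.34 * 0.27 * 22.8500

2.0976 mm/day


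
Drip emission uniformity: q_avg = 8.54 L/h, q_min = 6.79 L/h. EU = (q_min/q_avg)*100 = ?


EU = (q_min/q_avg)*100 = (6.79/8.54)*100 = 79.5082%

79.5082 %


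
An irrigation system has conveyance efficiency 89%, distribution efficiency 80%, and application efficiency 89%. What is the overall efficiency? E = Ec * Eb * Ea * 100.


Ec = 0.89, Eb = 0.8, Ea = 0.89
E = 0.89 * 0.8 * 0.89 * 100 = 63.3680%

63.3680 %


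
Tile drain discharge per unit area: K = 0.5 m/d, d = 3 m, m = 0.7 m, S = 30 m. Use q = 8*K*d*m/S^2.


q = 8*K*d*m/S^2
q = 8*0.5*3*0.7/30^2
q = 8.4000 / 900

0.0093 m/d


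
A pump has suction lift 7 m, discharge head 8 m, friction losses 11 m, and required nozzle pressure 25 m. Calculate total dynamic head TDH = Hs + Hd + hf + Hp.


TDH = Hs + Hd + hf + Hp = 7 + 8 + 11 + 25 = 51

51 m


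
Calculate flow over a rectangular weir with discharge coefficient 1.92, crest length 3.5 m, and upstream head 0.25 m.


Q = C * L * H^(3/2) = 1.92 * 3.5 * 0.25^1.5 = 1.92 * 3.5 * 0.125000

0.8400 m^3/s


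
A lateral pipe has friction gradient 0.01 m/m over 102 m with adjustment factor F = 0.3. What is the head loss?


hf = J * L * F = 0.01 * 102 * 0.3 = 0.3060 m

0.3060 m


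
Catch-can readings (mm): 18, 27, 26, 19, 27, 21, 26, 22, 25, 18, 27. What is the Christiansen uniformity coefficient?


mean = 23.272727 mm
MAD = 3.338843 mm
CU = (1 - 3.338843/23.272727)*100

85.6534 %


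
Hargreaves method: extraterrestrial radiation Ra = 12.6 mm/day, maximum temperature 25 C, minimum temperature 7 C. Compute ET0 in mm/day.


Tmean = (Tmax + Tmin)/2 = (25 + 7)/2 = 16.0
ET0 = 0.0023 * 12.6 * (16.0 + 17.8) * sqrt(25 - 7)
ET0 = 0.0023 * 12.6 * 33.8 * 4.242641

4.1558 mm/day


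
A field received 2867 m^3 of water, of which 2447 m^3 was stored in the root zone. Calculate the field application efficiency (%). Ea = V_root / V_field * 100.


Ea = V_root / V_field * 100 = 2447 / 2867 * 100 = 85.3505%

85.3505 %


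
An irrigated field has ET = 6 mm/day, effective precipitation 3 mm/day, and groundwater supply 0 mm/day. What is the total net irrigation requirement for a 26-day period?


Daily deficit = ET - Pe - GW = 6 - 3 - 0 = 3 mm/day
NIR = 3 * 26 = 78 mm

78.0000 mm


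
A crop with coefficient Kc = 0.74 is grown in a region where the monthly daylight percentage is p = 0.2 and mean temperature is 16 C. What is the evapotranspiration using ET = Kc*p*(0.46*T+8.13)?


ET = Kc * p * (0.46*T + 8.13)
ET = 0.74 * 0.2 * (0.46*16 + 8.13)
ET = 0.74 * 0.2 * 15.4900

2.2925 mm/day


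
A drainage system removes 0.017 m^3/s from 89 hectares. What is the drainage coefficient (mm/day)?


DC = Q * 86400 / (A * 10000) * 1000
DC = 0.017 * 86400 / (89 * 10000) * 1000
DC = 1468800.0000 / 890000

1.6503 mm/day


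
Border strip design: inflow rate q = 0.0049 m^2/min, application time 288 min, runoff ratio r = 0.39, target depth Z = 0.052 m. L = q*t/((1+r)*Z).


L = q*t/((1+r)*Z)
L = 0.0049*288/((1+0.39)*0.052)
L = 1.4112/0.07228

19.5241 m


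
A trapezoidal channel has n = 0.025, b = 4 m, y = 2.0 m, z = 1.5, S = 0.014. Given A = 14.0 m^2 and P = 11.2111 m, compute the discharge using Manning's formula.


R = A/P = 14.0/11.2111 = 1.248762
Q = (1/0.025) * 14.0 * 1.248762^(2/3) * 0.014^0.5

76.8373 m^3/s


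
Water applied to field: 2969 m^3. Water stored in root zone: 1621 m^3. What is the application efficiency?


Ea = V_root / V_field * 100 = 1621 / 2969 * 100 = 54.5975%

54.5975 %


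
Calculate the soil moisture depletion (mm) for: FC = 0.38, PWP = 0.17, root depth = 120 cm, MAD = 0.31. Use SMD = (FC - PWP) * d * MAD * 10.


SMD = (FC - PWP) * d * MAD * 10
SMD = (0.38 - 0.17) * 120 * 0.31 * 10
SMD = 0.2100 * 120 * 0.31 * 10

78.1200 mm


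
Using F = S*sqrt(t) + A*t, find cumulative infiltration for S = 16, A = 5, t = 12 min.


F = S*sqrt(t) + A*t
F = 16*sqrt(12) + 5*12
F = 16*3.464102 + 60

115.4256 mm


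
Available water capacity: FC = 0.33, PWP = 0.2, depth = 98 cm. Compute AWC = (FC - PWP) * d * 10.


AWC = (FC - PWP) * d * 10
AWC = (0.33 - 0.2) * 98 * 10
AWC = 0.1300 * 98 * 10

127.4000 mm


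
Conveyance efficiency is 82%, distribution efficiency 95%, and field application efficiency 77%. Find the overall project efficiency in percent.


Ec = 0.82, Eb = 0.95, Ea = 0.77
E = 0.82 * 0.95 * 0.77 * 100 = 59.9830%

59.9830 %


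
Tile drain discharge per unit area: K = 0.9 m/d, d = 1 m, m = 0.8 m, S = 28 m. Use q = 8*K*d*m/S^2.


q = 8*K*d*m/S^2
q = 8*0.9*1*0.8/28^2
q = 5.7600 / 784

0.0073 m/d


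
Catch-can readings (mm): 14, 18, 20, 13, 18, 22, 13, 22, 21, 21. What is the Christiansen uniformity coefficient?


mean = 18.200000 mm
MAD = 3.000000 mm
CU = (1 - 3.000000/18.200000)*100

83.5165 %


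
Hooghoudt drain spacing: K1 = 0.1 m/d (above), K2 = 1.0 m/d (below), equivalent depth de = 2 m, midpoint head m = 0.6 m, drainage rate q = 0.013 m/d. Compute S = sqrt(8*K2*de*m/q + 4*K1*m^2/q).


S^2 = 8*K2*de*m/q + 4*K1*m^2/q
S^2 = 8*1.0*2*0.6/0.013 + 4*0.1*0.6^2/0.013
S = sqrt(749.5385)

27.3777 m


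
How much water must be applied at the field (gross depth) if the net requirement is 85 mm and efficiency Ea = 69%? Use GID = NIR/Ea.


Ea = 69% = 0.69
GID = NIR / Ea = 85 / 0.69 = 123.1884 mm

123.1884 mm


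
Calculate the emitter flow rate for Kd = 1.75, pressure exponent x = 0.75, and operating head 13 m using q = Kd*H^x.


q = Kd * H^x = 1.75 * 13^0.75 = 1.75 * 6.846325

11.9811 L/h


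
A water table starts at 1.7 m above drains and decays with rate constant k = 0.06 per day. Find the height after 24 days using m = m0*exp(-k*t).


m = m0 * exp(-k*t)
m = 1.7 * exp(-0.06 * 24)
m = 1.7 * exp(-1.4400)

0.4028 m


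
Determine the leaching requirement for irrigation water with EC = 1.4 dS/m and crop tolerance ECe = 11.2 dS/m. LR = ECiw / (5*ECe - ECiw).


LR = ECiw / (5*ECe - ECiw)
LR = 1.4 / (5*11.2 - 1.4)
LR = 1.4 / 54.6000

0.0256


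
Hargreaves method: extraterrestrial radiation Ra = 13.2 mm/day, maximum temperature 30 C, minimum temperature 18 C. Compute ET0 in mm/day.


Tmean = (Tmax + Tmin)/2 = (30 + 18)/2 = 24.0
ET0 = 0.0023 * 13.2 * (24.0 + 17.8) * sqrt(30 - 18)
ET0 = 0.0023 * 13.2 * 41.8 * 3.464102

4.3961 mm/day


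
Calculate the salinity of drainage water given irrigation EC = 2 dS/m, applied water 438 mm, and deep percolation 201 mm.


EC_dw = EC_iw * D_iw / D_dw
EC_dw = 2 * 438 / 201
EC_dw = 876 / 201

4.3582 dS/m


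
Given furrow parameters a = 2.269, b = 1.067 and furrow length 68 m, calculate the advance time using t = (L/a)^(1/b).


t = (L/a)^(1/b)
t = (68/2.269)^(1/1.067)
t = 29.969149^(1/1.067)

24.2075 min


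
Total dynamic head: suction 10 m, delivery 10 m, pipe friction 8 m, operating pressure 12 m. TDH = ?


TDH = Hs + Hd + hf + Hp = 10 + 10 + 8 + 12 = 40

40 m


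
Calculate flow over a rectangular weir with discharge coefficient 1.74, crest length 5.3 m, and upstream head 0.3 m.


Q = C * L * H^(3/2) = 1.74 * 5.3 * 0.3^1.5 = 1.74 * 5.3 * 0.164317

1.5153 m^3/s


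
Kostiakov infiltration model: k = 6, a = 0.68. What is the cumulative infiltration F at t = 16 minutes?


F = k * t^a = 6 * 16^0.68
F = 6 * 6.588728

39.5324 mm


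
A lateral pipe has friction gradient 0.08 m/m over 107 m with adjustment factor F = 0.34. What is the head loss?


hf = J * L * F = 0.08 * 107 * 0.34 = 2.9104 m

2.9104 m


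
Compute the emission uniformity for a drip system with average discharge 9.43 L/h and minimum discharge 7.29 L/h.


EU = (q_min/q_avg)*100 = (7.29/9.43)*100 = 77.3065%

77.3065 %


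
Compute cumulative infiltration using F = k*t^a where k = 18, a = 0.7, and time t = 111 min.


F = k * t^a = 18 * 111^0.7
F = 18 * 27.022535

486.4056 mm


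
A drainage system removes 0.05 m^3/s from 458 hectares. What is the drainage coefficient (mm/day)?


DC = Q * 86400 / (A * 10000) * 1000
DC = 0.05 * 86400 / (458 * 10000) * 1000
DC = 4320000.0000 / 4580000

0.9432 mm/day


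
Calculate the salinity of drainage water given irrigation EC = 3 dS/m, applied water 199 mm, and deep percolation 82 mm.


EC_dw = EC_iw * D_iw / D_dw
EC_dw = 3 * 199 / 82
EC_dw = 597 / 82

7.2805 dS/m


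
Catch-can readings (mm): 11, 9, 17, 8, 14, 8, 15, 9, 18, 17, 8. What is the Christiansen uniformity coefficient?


mean = 12.181818 mm
MAD = 3.652893 mm
CU = (1 - 3.652893/12.181818)*100

70.0136 %


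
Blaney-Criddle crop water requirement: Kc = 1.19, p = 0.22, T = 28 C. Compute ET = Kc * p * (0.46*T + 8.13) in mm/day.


ET = Kc * p * (0.46*T + 8.13)
ET = 1.19 * 0.22 * (0.46*28 + 8.13)
ET = 1.19 * 0.22 * 21.0100

5.5004 mm/day


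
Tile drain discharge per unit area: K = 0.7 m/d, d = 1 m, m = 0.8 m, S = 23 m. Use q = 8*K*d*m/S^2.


q = 8*K*d*m/S^2
q = 8*0.7*1*0.8/23^2
q = 4.4800 / 529

0.0085 m/d


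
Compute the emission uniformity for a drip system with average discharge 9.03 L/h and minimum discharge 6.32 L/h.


EU = (q_min/q_avg)*100 = (6.32/9.03)*100 = 69.9889%

69.9889 %


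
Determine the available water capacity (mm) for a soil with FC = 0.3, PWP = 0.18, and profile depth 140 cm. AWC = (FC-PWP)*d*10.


AWC = (FC - PWP) * d * 10
AWC = (0.3 - 0.18) * 140 * 10
AWC = 0.1200 * 140 * 10

168.0000 mm


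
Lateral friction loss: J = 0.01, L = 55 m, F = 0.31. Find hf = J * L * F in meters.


hf = J * L * F = 0.01 * 55 * 0.31 = 0.1705 m

0.1705 m


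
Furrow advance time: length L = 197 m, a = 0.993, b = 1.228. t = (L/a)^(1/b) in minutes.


t = (L/a)^(1/b)
t = (197/0.993)^(1/1.228)
t = 198.388721^(1/1.228)

74.2920 min


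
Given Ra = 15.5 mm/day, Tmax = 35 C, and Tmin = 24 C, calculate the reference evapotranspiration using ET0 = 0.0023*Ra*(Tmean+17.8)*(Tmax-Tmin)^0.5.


Tmean = (Tmax + Tmin)/2 = (35 + 24)/2 = 29.5
ET0 = 0.0023 * 15.5 * (29.5 + 17.8) * sqrt(35 - 24)
ET0 = 0.0023 * 15.5 * 47.3 * 3.316625

5.5926 mm/day
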